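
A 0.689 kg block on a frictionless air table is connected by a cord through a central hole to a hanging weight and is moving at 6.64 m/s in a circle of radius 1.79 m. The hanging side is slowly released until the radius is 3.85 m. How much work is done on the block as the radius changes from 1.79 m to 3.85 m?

W ≈ -11.9 J

The only horizontal force on the mass is along the cord (radial), so it exerts no torque about the hole and angular momentum m v r is conserved.
v₂ = v₁ r₁ / r₂ = (6.64)(1.79) / (3.85) = 3.087 m/s.
W = ΔKE = ½m(v₂² − v₁²) = -11.91 J.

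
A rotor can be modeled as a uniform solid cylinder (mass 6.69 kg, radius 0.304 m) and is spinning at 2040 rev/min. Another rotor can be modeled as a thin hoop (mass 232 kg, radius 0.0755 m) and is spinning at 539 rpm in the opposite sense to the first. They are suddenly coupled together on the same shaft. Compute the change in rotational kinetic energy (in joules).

The coupling torques are internal; angular momentum about the shared axis is conserved.
Moments of inertia: I_A = ½(6.69)(0.304)² = 0.3091 kg·m²; I_B = (232)(0.0755)² = 1.322 kg·m².
Taking A's sense as positive: L = (0.3091)(2040) − (1.322)(539) = -82.18 kg·m²·rpm.
Combined I = 0.3091 + 1.322 = 1.632 kg·m².
ω_f = L / I = -82.18 / 1.632 = -50.37 rpm.
KE_i = ½ΣIω² = 9161 J; KE_f = ½(1.632)(5.274)² = 22.69 J.

ΔKE ≈ -9140 J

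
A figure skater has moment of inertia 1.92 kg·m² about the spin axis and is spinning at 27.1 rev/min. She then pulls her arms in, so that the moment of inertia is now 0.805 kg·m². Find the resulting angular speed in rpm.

Angular momentum about the spin axis is conserved since the torque about it is zero.
ω₂ = I₁ω₁ / I₂ = (1.920)(27.1 rpm) / (0.8050) = 64.64 rpm.

ω₂ ≈ 64.6 rpm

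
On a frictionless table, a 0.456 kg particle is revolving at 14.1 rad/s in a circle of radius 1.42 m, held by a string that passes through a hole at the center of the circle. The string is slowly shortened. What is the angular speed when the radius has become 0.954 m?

ω₂ ≈ 31.2 rad/s

The constraining force is radial, so m r² ω about the center is conserved.
ω₂ = ω₁ (r₁/r₂)² = (14.1)(1.42/0.954)² = 31.24 rad/s.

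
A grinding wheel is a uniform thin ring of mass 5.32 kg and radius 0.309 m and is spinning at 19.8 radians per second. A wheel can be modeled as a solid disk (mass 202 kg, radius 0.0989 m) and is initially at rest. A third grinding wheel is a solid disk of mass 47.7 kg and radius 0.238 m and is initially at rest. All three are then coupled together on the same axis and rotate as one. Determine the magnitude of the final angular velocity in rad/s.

No external torque acts about the common axis, so total angular momentum is conserved.
Moments of inertia: I_A = (5.32)(0.309)² = 0.5080 kg·m²; I_B = ½(202)(0.0989)² = 0.9879 kg·m²; I_C = ½(47.7)(0.238)² = 1.351 kg·m².
Taking A's sense as positive: L = (0.5080)(19.8) = 10.06 kg·m²·rad/s.
Combined I = 0.5080 + 0.9879 + 1.351 = 2.847 kg·m².
ω_f = L / I = 10.06 / 2.847 = 3.533 rad/s.

|ω_f| ≈ 3.53 rad/s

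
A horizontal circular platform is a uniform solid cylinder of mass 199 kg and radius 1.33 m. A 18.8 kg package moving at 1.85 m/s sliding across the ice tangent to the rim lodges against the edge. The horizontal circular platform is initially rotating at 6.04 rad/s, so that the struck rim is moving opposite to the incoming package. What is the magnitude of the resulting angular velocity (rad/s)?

|ω_f| ≈ 4.86 rad/s

About the central axle the impulsive forces during the collision are internal, so angular momentum about that axis is conserved.
I_p = ½(199)(1.33)² = 176.0 kg·m². Taking the sense of the package's angular momentum as positive, L_{package} = m v R = (18.8)(1.85)(1.33) = 46.26 kg·m²/s.
L_i = −I_p ω_p + m v R = −(176.0)(6.04) + 46.26 = -1017 kg·m²/s.
After sticking, I_f = I_p + m R² = 176.0 + (18.8)(1.33)² = 209.3 kg·m².
ω_f = L_i / I_f = -1017 / 209.3 = -4.859 rad/s.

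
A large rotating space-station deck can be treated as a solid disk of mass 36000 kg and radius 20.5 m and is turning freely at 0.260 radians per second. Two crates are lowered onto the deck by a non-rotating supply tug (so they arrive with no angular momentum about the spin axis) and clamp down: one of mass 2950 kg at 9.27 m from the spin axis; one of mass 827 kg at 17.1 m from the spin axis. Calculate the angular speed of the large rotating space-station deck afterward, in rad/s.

ω_f ≈ 0.244 rad/s

No external torque acts about the spin axis; L_before = L_after.
I_p = ½(36000)(20.5)² = 7.564e+06 kg·m².
Added inertia Σmr² = (2950)(9.27)² + (827)(17.1)² = 4.953e+05 kg·m²; I_f = 7.564e+06 + 4.953e+05 = 8.060e+06 kg·m².
ω_f = I_p ω_i / I_f = (7.564e+06)(0.260) / 8.060e+06 = 0.2440 rad/s.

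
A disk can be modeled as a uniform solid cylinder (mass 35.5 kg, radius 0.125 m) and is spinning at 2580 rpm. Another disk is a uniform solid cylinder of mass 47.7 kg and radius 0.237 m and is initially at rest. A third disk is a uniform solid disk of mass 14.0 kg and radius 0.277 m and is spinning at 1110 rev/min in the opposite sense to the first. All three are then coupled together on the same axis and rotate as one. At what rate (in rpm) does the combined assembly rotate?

|ω_f| ≈ 55.4 rpm

No external torque acts about the common axis, so total angular momentum is conserved.
Moments of inertia: I_A = ½(35.5)(0.125)² = 0.2773 kg·m²; I_B = ½(47.7)(0.237)² = 1.340 kg·m²; I_C = ½(14.0)(0.277)² = 0.5371 kg·m².
Taking A's sense as positive: L = (0.2773)(2580) − (0.5371)(1110) = 119.4 kg·m²·rpm.
Combined I = 0.2773 + 1.340 + 0.5371 = 2.154 kg·m².
ω_f = L / I = 119.4 / 2.154 = 55.41 rpm.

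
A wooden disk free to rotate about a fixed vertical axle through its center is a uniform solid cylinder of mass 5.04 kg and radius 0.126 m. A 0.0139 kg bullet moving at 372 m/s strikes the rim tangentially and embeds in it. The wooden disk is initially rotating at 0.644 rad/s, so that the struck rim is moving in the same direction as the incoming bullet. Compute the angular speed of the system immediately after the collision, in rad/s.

About the axle the impulsive forces during the collision are internal, so angular momentum about that axis is conserved.
I_p = ½(5.04)(0.126)² = 0.04001 kg·m². Taking the sense of the bullet's angular momentum as positive, L_{bullet} = m v R = (0.0139)(372)(0.126) = 0.6515 kg·m²/s.
L_i = +I_p ω_p + m v R = +(0.04001)(0.644) + 0.6515 = 0.6773 kg·m²/s.
After sticking, I_f = I_p + m R² = 0.04001 + (0.0139)(0.126)² = 0.04023 kg·m².
ω_f = L_i / I_f = 0.6773 / 0.04023 = 16.84 rad/s.

|ω_f| ≈ 16.8 rad/s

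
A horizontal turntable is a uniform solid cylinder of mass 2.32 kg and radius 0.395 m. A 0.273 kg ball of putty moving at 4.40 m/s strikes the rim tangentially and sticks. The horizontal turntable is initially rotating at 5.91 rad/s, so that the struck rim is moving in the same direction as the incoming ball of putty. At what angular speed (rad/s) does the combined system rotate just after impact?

The axle reaction passes through the axle and exerts no torque about it; angular momentum about the axle is conserved through the impact.
I_p = ½(2.32)(0.395)² = 0.1810 kg·m². Taking the sense of the ball of putty's angular momentum as positive, L_{ball} = m v R = (0.273)(4.40)(0.395) = 0.4745 kg·m²/s.
L_i = +I_p ω_p + m v R = +(0.1810)(5.91) + 0.4745 = 1.544 kg·m²/s.
After sticking, I_f = I_p + m R² = 0.1810 + (0.273)(0.395)² = 0.2236 kg·m².
ω_f = L_i / I_f = 1.544 / 0.2236 = 6.906 rad/s.

|ω_f| ≈ 6.91 rad/s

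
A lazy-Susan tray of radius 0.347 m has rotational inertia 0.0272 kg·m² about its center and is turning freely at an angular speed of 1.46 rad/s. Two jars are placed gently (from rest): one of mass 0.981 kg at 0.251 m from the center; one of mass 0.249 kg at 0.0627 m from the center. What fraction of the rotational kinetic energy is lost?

No external torque acts about the center; L_before = L_after.
Added inertia Σmr² = (0.981)(0.251)² + (0.249)(0.0627)² = 0.06278 kg·m²; I_f = 0.02720 + 0.06278 = 0.08998 kg·m².
ω_f = I_p ω_i / I_f = (0.02720)(1.46) / 0.08998 = 0.4413 rad/s.
KE_i = ½(0.02720)(1.460 rad/s)² = 0.02899 J; KE_f = ½(0.08998)(0.4413)² = 0.008763 J.
Fraction lost = 0.6977.

fraction ≈ 0.698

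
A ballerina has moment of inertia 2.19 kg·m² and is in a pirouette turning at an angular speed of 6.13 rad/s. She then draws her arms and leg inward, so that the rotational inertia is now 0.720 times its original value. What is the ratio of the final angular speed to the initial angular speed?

With no external torque about the axis, L is conserved: I₁ω₁ = I₂ω₂.
I₂ = 0.720 × 2.19 = 1.577 kg·m².
ω₂/ω₁ = I₁/I₂ = 2.190 / 1.577 = 1.389.

ω₂/ω₁ ≈ 1.39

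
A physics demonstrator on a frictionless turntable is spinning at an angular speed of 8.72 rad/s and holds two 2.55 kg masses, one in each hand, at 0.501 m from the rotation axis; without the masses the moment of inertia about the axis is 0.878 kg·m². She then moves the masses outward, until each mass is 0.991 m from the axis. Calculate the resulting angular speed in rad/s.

ω₂ ≈ 3.20 rad/s

No external torque acts about the spin axis, so angular momentum is conserved.
I₁ = 0.878 + 2(2.55)(0.501)² = 2.158 kg·m²; I₂ = 0.878 + 2(2.55)(0.991)² = 5.887 kg·m².
ω₂ = I₁ω₁ / I₂ = (2.158)(8.72 rad/s) / (5.887) = 3.197 rad/s.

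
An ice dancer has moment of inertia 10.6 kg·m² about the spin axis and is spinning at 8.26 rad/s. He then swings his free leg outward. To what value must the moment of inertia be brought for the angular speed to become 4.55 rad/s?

Angular momentum about the spin axis is conserved since the torque about it is zero.
I₂ = I₁ω₁ / ω₂ = (10.6)(8.26) / (4.55) = 19.24 kg·m².

I₂ ≈ 19.2 kg·m²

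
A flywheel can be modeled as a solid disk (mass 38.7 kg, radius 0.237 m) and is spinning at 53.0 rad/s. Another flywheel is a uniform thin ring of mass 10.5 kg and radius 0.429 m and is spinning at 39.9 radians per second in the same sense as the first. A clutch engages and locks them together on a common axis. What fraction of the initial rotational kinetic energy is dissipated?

No external torque acts about the common axis, so total angular momentum is conserved.
Moments of inertia: I_A = ½(38.7)(0.237)² = 1.087 kg·m²; I_B = (10.5)(0.429)² = 1.932 kg·m².
Taking A's sense as positive: L = (1.087)(53.0) + (1.932)(39.9) = 134.7 kg·m²·rad/s.
Combined I = 1.087 + 1.932 = 3.019 kg·m².
ω_f = L / I = 134.7 / 3.019 = 44.62 rad/s.
KE_i = ½ΣIω² = 3065 J; KE_f = ½(3.019)(44.62)² = 3005 J.
Fraction dissipated = (KE_i − KE_f)/KE_i = 0.01948.

fraction ≈ 0.0195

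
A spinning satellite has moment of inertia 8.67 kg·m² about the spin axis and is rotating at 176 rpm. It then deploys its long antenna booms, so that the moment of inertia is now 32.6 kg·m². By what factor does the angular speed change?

ω₂/ω₁ ≈ 0.266

Angular momentum about the spin axis is conserved since the torque about it is zero.
ω₂/ω₁ = I₁/I₂ = 8.670 / 32.60 = 0.2660.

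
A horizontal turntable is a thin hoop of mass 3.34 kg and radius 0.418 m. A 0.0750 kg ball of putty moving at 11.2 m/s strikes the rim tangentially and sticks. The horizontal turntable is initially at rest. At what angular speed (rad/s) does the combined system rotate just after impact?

|ω_f| ≈ 0.588 rad/s

About the axle the impulsive forces during the collision are internal, so angular momentum about that axis is conserved.
I_p = (3.34)(0.418)² = 0.5836 kg·m². Taking the sense of the ball of putty's angular momentum as positive, L_{ball} = m v R = (0.0750)(11.2)(0.418) = 0.3511 kg·m²/s.
L_i = 0 + 0.3511 = 0.3511 kg·m²/s.
After sticking, I_f = I_p + m R² = 0.5836 + (0.0750)(0.418)² = 0.5967 kg·m².
ω_f = L_i / I_f = 0.3511 / 0.5967 = 0.5885 rad/s.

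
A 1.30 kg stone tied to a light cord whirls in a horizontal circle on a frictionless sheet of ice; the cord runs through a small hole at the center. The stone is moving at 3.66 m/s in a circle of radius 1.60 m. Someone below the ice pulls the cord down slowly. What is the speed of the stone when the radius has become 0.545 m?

The only horizontal force on the mass is along the cord (radial), so it exerts no torque about the hole and angular momentum m v r is conserved.
v₂ = v₁ r₁ / r₂ = (3.66)(1.60) / (0.545) = 10.74 m/s.

v₂ ≈ 10.7 m/s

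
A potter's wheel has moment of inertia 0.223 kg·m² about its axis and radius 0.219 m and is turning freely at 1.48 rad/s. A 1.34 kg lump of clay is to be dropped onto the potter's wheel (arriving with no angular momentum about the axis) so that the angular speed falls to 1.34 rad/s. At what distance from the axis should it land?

The added mass arrives with no angular momentum about the axis, and any external torque about the axis is negligible, so the system's angular momentum is conserved.
I_p ω_i = (I_p + m r²) ω_f ⇒ m r² = I_p(ω_i/ω_f − 1) = 0.2230(1.48/1.34 − 1) = 0.02330 kg·m².
r = √(0.02330/1.34) = 0.1319 m.

r ≈ 0.132 m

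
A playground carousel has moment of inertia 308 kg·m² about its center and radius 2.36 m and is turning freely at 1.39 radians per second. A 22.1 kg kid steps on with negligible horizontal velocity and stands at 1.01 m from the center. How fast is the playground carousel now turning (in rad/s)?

The added mass arrives with no angular momentum about the center, and any external torque about the center is negligible, so the system's angular momentum is conserved.
Added inertia Σmr² = (22.1)(1.01)² = 22.54 kg·m²; I_f = 308.0 + 22.54 = 330.5 kg·m².
ω_f = I_p ω_i / I_f = (308.0)(1.39) / 330.5 = 1.295 rad/s.

ω_f ≈ 1.30 rad/s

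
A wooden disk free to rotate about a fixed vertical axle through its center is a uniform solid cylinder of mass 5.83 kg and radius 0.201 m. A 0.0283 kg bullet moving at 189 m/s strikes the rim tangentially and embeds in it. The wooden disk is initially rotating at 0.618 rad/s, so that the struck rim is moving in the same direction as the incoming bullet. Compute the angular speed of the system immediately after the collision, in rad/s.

About the axle the impulsive forces during the collision are internal, so angular momentum about that axis is conserved.
I_p = ½(5.83)(0.201)² = 0.1178 kg·m². Taking the sense of the bullet's angular momentum as positive, L_{bullet} = m v R = (0.0283)(189)(0.201) = 1.075 kg·m²/s.
L_i = +I_p ω_p + m v R = +(0.1178)(0.618) + 1.075 = 1.148 kg·m²/s.
After sticking, I_f = I_p + m R² = 0.1178 + (0.0283)(0.201)² = 0.1189 kg·m².
ω_f = L_i / I_f = 1.148 / 0.1189 = 9.653 rad/s.

|ω_f| ≈ 9.65 rad/s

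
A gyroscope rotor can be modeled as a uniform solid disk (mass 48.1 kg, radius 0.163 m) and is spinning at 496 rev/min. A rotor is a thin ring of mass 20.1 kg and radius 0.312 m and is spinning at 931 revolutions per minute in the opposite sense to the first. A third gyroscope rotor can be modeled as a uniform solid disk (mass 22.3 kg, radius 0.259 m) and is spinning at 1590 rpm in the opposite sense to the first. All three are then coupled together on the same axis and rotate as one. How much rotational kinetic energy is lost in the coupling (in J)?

ΔKE lost ≈ 8630 J

The coupling torques are internal; angular momentum about the shared axis is conserved.
Moments of inertia: I_A = ½(48.1)(0.163)² = 0.6390 kg·m²; I_B = (20.1)(0.312)² = 1.957 kg·m²; I_C = ½(22.3)(0.259)² = 0.7480 kg·m².
Taking A's sense as positive: L = (0.6390)(496) − (1.957)(931) − (0.7480)(1590) = -2694 kg·m²·rpm.
Combined I = 0.6390 + 1.957 + 0.7480 = 3.344 kg·m².
ω_f = L / I = -2694 / 3.344 = -805.7 rpm.
KE_i = ½ΣIω² = 20530 J; KE_f = ½(3.344)(84.37)² = 11900 J.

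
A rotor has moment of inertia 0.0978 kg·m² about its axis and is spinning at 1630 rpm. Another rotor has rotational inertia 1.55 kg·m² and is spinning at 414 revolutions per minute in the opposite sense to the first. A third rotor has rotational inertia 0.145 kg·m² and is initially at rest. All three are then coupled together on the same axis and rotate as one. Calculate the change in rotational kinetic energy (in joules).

The coupling torques are internal; angular momentum about the shared axis is conserved.
Taking A's sense as positive: L = (0.09780)(1630) − (1.550)(414) = -482.3 kg·m²·rpm.
Combined I = 0.09780 + 1.550 + 0.1450 = 1.793 kg·m².
ω_f = L / I = -482.3 / 1.793 = -269.0 rpm.
KE_i = ½ΣIω² = 2881 J; KE_f = ½(1.793)(28.17)² = 711.4 J.

ΔKE ≈ -2170 J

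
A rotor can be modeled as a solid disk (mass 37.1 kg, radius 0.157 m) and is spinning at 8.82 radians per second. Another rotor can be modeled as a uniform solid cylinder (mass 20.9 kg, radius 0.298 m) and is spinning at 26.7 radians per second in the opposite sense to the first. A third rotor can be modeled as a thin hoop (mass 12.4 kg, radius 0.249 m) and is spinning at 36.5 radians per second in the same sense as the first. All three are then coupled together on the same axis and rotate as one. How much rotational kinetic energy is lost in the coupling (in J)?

ΔKE lost ≈ 848 J

No external torque acts about the common axis, so total angular momentum is conserved.
Moments of inertia: I_A = ½(37.1)(0.157)² = 0.4572 kg·m²; I_B = ½(20.9)(0.298)² = 0.9280 kg·m²; I_C = (12.4)(0.249)² = 0.7688 kg·m².
Taking A's sense as positive: L = (0.4572)(8.82) − (0.9280)(26.7) + (0.7688)(36.5) = 7.317 kg·m²·rad/s.
Combined I = 0.4572 + 0.9280 + 0.7688 = 2.154 kg·m².
ω_f = L / I = 7.317 / 2.154 = 3.397 rad/s.
KE_i = ½ΣIω² = 860.7 J; KE_f = ½(2.154)(3.397)² = 12.43 J.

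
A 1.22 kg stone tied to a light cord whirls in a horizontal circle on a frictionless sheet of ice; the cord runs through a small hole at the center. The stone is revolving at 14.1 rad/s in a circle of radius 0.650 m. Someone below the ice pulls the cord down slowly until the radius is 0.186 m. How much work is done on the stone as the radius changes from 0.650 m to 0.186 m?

W ≈ 575 J

The constraining force is radial, so m r² ω about the center is conserved.
ω₂ = ω₁ (r₁/r₂)² = (14.1)(0.650/0.186)² = 172.2 rad/s.
W = ΔKE = ½m(v₂² − v₁²) = 574.5 J.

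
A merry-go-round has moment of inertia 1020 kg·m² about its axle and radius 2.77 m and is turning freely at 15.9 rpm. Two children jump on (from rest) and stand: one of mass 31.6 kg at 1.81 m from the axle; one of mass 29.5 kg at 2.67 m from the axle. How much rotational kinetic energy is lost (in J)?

The added mass arrives with no angular momentum about the axle, and any external torque about the axle is negligible, so the system's angular momentum is conserved.
Added inertia Σmr² = (31.6)(1.81)² + (29.5)(2.67)² = 313.8 kg·m²; I_f = 1020 + 313.8 = 1334 kg·m².
ω_f = I_p ω_i / I_f = (1020)(15.9) / 1334 = 12.16 rpm.
KE_i = ½(1020)(1.665 rad/s)² = 1414 J; KE_f = ½(1334)(1.273)² = 1081 J.

energy lost ≈ 333 J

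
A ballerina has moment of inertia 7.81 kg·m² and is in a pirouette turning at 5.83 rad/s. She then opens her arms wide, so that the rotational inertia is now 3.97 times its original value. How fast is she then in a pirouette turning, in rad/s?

Angular momentum about the spin axis is conserved since the torque about it is zero.
I₂ = 3.97 × 7.81 = 31.01 kg·m².
ω₂ = I₁ω₁ / I₂ = (7.810)(5.83 rad/s) / (31.01) = 1.469 rad/s.

ω₂ ≈ 1.47 rad/s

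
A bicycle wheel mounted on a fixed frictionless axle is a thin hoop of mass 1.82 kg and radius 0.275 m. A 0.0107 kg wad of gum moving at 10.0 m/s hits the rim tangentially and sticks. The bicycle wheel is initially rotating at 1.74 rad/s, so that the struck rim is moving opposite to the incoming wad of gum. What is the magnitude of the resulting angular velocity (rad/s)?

|ω_f| ≈ 1.52 rad/s

About the axle the impulsive forces during the collision are internal, so angular momentum about that axis is conserved.
I_p = (1.82)(0.275)² = 0.1376 kg·m². Taking the sense of the wad of gum's angular momentum as positive, L_{wad} = m v R = (0.0107)(10.0)(0.275) = 0.02943 kg·m²/s.
L_i = −I_p ω_p + m v R = −(0.1376)(1.74) + 0.02943 = -0.2101 kg·m²/s.
After sticking, I_f = I_p + m R² = 0.1376 + (0.0107)(0.275)² = 0.1384 kg·m².
ω_f = L_i / I_f = -0.2101 / 0.1384 = -1.517 rad/s.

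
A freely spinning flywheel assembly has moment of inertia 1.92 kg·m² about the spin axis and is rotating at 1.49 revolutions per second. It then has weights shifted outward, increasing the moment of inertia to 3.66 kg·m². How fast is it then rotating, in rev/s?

ω₂ ≈ 0.782 rev/s

No external torque acts about the spin axis, so angular momentum is conserved.
ω₂ = I₁ω₁ / I₂ = (1.920)(1.49 rev/s) / (3.660) = 0.7816 rev/s.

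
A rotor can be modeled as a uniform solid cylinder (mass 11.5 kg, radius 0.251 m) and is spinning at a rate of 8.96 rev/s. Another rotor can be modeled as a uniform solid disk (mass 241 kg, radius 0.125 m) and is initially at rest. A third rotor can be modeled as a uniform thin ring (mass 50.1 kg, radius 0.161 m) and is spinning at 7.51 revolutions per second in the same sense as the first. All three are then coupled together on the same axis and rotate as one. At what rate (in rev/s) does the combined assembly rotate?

|ω_f| ≈ 3.67 rev/s

The coupling torques are internal; angular momentum about the shared axis is conserved.
Moments of inertia: I_A = ½(11.5)(0.251)² = 0.3623 kg·m²; I_B = ½(241)(0.125)² = 1.883 kg·m²; I_C = (50.1)(0.161)² = 1.299 kg·m².
Taking A's sense as positive: L = (0.3623)(8.96) + (1.299)(7.51) = 13.00 kg·m²·rev/s.
Combined I = 0.3623 + 1.883 + 1.299 = 3.544 kg·m².
ω_f = L / I = 13.00 / 3.544 = 3.668 rev/s.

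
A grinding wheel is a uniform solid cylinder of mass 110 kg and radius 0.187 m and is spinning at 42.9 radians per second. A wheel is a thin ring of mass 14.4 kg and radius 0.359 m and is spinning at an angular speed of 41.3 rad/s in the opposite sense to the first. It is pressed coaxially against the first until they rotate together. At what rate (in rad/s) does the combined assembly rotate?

|ω_f| ≈ 1.55 rad/s

No external torque acts about the common axis, so total angular momentum is conserved.
Moments of inertia: I_A = ½(110)(0.187)² = 1.923 kg·m²; I_B = (14.4)(0.359)² = 1.856 kg·m².
Taking A's sense as positive: L = (1.923)(42.9) − (1.856)(41.3) = 5.861 kg·m²·rad/s.
Combined I = 1.923 + 1.856 = 3.779 kg·m².
ω_f = L / I = 5.861 / 3.779 = 1.551 rad/s.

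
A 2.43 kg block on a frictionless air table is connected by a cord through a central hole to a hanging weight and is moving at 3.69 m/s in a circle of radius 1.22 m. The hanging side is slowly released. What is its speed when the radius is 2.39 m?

Central (radial) force ⇒ zero torque about the center ⇒ m v r is constant.
v₂ = v₁ r₁ / r₂ = (3.69)(1.22) / (2.39) = 1.884 m/s.

v₂ ≈ 1.88 m/s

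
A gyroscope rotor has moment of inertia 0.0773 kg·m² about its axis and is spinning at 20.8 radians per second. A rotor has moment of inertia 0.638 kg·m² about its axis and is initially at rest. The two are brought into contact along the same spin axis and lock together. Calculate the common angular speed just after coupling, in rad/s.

The coupling torques are internal; angular momentum about the shared axis is conserved.
Taking A's sense as positive: L = (0.07730)(20.8) = 1.608 kg·m²·rad/s.
Combined I = 0.07730 + 0.6380 = 0.7153 kg·m².
ω_f = L / I = 1.608 / 0.7153 = 2.248 rad/s.

|ω_f| ≈ 2.25 rad/s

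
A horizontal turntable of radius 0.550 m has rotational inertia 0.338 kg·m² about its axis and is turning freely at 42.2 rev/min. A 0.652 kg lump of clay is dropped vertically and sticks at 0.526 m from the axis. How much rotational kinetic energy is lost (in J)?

energy lost ≈ 1.15 J

No external torque acts about the axis; L_before = L_after.
Added inertia Σmr² = (0.652)(0.526)² = 0.1804 kg·m²; I_f = 0.3380 + 0.1804 = 0.5184 kg·m².
ω_f = I_p ω_i / I_f = (0.3380)(42.2) / 0.5184 = 27.52 rpm.
KE_i = ½(0.3380)(4.419 rad/s)² = 3.300 J; KE_f = ½(0.5184)(2.881)² = 2.152 J.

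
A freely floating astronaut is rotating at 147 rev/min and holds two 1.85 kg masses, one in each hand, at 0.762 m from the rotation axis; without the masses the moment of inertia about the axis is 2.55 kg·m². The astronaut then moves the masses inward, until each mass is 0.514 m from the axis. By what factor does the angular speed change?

No external torque acts about the spin axis, so angular momentum is conserved.
I₁ = 2.55 + 2(1.85)(0.762)² = 4.698 kg·m²; I₂ = 2.55 + 2(1.85)(0.514)² = 3.528 kg·m².
ω₂/ω₁ = I₁/I₂ = 4.698 / 3.528 = 1.332.

ω₂/ω₁ ≈ 1.33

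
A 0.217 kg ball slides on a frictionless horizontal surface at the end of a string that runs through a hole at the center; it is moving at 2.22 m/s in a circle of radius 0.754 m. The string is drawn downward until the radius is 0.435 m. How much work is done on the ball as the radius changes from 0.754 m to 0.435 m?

W ≈ 1.07 J

Central (radial) force ⇒ zero torque about the center ⇒ m v r is constant.
v₂ = v₁ r₁ / r₂ = (2.22)(0.754) / (0.435) = 3.848 m/s.
W = ΔKE = ½m(v₂² − v₁²) = 1.072 J.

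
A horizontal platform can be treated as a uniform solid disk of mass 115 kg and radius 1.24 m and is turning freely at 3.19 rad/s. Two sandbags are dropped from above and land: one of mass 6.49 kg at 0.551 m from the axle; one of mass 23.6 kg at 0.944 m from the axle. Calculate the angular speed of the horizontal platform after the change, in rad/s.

ω_f ≈ 2.53 rad/s

The added mass arrives with no angular momentum about the axle, and any external torque about the axle is negligible, so the system's angular momentum is conserved.
I_p = ½(115)(1.24)² = 88.41 kg·m².
Added inertia Σmr² = (6.49)(0.551)² + (23.6)(0.944)² = 23.00 kg·m²; I_f = 88.41 + 23.00 = 111.4 kg·m².
ω_f = I_p ω_i / I_f = (88.41)(3.19) / 111.4 = 2.531 rad/s.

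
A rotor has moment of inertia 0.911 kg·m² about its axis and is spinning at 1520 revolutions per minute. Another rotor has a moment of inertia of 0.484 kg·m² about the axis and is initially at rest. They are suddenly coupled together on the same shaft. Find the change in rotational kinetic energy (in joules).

ΔKE ≈ -4000 J

No external torque acts about the common axis, so total angular momentum is conserved.
Taking A's sense as positive: L = (0.9110)(1520) = 1385 kg·m²·rpm.
Combined I = 0.9110 + 0.4840 = 1.395 kg·m².
ω_f = L / I = 1385 / 1.395 = 992.6 rpm.
KE_i = ½ΣIω² = 11540 J; KE_f = ½(1.395)(103.9)² = 7537 J.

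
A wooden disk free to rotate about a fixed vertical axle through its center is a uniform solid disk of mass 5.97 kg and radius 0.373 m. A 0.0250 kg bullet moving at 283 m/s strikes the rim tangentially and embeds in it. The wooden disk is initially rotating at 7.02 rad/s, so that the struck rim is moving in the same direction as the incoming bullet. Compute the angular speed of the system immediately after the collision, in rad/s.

The axle reaction passes through the axle and exerts no torque about it; angular momentum about the axle is conserved through the impact.
I_p = ½(5.97)(0.373)² = 0.4153 kg·m². Taking the sense of the bullet's angular momentum as positive, L_{bullet} = m v R = (0.0250)(283)(0.373) = 2.639 kg·m²/s.
L_i = +I_p ω_p + m v R = +(0.4153)(7.02) + 2.639 = 5.554 kg·m²/s.
After sticking, I_f = I_p + m R² = 0.4153 + (0.0250)(0.373)² = 0.4188 kg·m².
ω_f = L_i / I_f = 5.554 / 0.4188 = 13.26 rad/s.

|ω_f| ≈ 13.3 rad/s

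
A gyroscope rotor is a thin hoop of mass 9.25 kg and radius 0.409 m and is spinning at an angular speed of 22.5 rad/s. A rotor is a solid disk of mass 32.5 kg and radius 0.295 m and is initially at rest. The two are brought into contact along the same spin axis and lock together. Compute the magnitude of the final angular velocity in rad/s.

The coupling torques are internal; angular momentum about the shared axis is conserved.
Moments of inertia: I_A = (9.25)(0.409)² = 1.547 kg·m²; I_B = ½(32.5)(0.295)² = 1.414 kg·m².
Taking A's sense as positive: L = (1.547)(22.5) = 34.82 kg·m²·rad/s.
Combined I = 1.547 + 1.414 = 2.962 kg·m².
ω_f = L / I = 34.82 / 2.962 = 11.76 rad/s.

|ω_f| ≈ 11.8 rad/s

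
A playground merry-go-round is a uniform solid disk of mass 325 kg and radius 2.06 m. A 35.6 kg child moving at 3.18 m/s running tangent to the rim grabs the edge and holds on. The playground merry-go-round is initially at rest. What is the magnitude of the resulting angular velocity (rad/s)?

About the axle the impulsive forces during the collision are internal, so angular momentum about that axis is conserved.
I_p = ½(325)(2.06)² = 689.6 kg·m². Taking the sense of the child's angular momentum as positive, L_{child} = m v R = (35.6)(3.18)(2.06) = 233.2 kg·m²/s.
L_i = 0 + 233.2 = 233.2 kg·m²/s.
After sticking, I_f = I_p + m R² = 689.6 + (35.6)(2.06)² = 840.7 kg·m².
ω_f = L_i / I_f = 233.2 / 840.7 = 0.2774 rad/s.

|ω_f| ≈ 0.277 rad/s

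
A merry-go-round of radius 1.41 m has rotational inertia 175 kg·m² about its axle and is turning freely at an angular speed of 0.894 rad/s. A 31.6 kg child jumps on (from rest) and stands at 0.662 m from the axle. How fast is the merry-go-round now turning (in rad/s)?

No external torque acts about the axle; L_before = L_after.
Added inertia Σmr² = (31.6)(0.662)² = 13.85 kg·m²; I_f = 175.0 + 13.85 = 188.8 kg·m².
ω_f = I_p ω_i / I_f = (175.0)(0.894) / 188.8 = 0.8284 rad/s.

ω_f ≈ 0.828 rad/s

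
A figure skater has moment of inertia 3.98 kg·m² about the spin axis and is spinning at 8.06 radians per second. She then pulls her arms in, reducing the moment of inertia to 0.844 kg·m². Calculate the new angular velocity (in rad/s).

With no external torque about the axis, L is conserved: I₁ω₁ = I₂ω₂.
ω₂ = I₁ω₁ / I₂ = (3.980)(8.06 rad/s) / (0.8440) = 38.01 rad/s.

ω₂ ≈ 38.0 rad/s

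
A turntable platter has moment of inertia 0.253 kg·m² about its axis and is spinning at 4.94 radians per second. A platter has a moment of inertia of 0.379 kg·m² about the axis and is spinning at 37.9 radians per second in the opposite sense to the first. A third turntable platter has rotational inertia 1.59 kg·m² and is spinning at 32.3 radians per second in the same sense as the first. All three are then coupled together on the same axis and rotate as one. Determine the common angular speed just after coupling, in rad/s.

|ω_f| ≈ 17.2 rad/s

No external torque acts about the common axis, so total angular momentum is conserved.
Taking A's sense as positive: L = (0.2530)(4.94) − (0.3790)(37.9) + (1.590)(32.3) = 38.24 kg·m²·rad/s.
Combined I = 0.2530 + 0.3790 + 1.590 = 2.222 kg·m².
ω_f = L / I = 38.24 / 2.222 = 17.21 rad/s.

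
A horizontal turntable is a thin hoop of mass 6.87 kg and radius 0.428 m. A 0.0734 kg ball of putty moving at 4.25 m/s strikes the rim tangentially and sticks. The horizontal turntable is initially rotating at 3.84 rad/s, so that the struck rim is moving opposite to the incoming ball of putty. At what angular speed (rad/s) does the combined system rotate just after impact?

The axle reaction passes through the axle and exerts no torque about it; angular momentum about the axle is conserved through the impact.
I_p = (6.87)(0.428)² = 1.258 kg·m². Taking the sense of the ball of putty's angular momentum as positive, L_{ball} = m v R = (0.0734)(4.25)(0.428) = 0.1335 kg·m²/s.
L_i = −I_p ω_p + m v R = −(1.258)(3.84) + 0.1335 = -4.699 kg·m²/s.
After sticking, I_f = I_p + m R² = 1.258 + (0.0734)(0.428)² = 1.272 kg·m².
ω_f = L_i / I_f = -4.699 / 1.272 = -3.694 rad/s.

|ω_f| ≈ 3.69 rad/s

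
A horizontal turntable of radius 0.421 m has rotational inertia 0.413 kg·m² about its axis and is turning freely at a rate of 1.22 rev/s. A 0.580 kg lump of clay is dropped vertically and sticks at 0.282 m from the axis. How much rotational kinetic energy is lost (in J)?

energy lost ≈ 1.22 J

No external torque acts about the axis; L_before = L_after.
Added inertia Σmr² = (0.580)(0.282)² = 0.04612 kg·m²; I_f = 0.4130 + 0.04612 = 0.4591 kg·m².
ω_f = I_p ω_i / I_f = (0.4130)(1.22) / 0.4591 = 1.097 rev/s.
KE_i = ½(0.4130)(7.665 rad/s)² = 12.13 J; KE_f = ½(0.4591)(6.895)² = 10.91 J.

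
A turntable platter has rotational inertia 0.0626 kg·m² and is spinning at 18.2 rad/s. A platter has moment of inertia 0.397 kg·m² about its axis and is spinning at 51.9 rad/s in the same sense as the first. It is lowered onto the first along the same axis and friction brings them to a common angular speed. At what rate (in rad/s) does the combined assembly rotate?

|ω_f| ≈ 47.3 rad/s

The coupling torques are internal; angular momentum about the shared axis is conserved.
Taking A's sense as positive: L = (0.06260)(18.2) + (0.3970)(51.9) = 21.74 kg·m²·rad/s.
Combined I = 0.06260 + 0.3970 = 0.4596 kg·m².
ω_f = L / I = 21.74 / 0.4596 = 47.31 rad/s.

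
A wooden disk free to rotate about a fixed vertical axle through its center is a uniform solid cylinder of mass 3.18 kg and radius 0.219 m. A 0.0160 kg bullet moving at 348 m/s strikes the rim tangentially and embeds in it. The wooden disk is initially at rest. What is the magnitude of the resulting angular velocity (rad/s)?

|ω_f| ≈ 15.8 rad/s

The axle reaction passes through the axle and exerts no torque about it; angular momentum about the axle is conserved through the impact.
I_p = ½(3.18)(0.219)² = 0.07626 kg·m². Taking the sense of the bullet's angular momentum as positive, L_{bullet} = m v R = (0.0160)(348)(0.219) = 1.219 kg·m²/s.
L_i = 0 + 1.219 = 1.219 kg·m²/s.
After sticking, I_f = I_p + m R² = 0.07626 + (0.0160)(0.219)² = 0.07703 kg·m².
ω_f = L_i / I_f = 1.219 / 0.07703 = 15.83 rad/s.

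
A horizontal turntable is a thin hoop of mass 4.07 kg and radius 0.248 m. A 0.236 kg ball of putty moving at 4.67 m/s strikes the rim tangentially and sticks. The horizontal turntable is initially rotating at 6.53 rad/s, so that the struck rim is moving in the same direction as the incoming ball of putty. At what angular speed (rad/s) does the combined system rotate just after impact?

|ω_f| ≈ 7.20 rad/s

About the axle the impulsive forces during the collision are internal, so angular momentum about that axis is conserved.
I_p = (4.07)(0.248)² = 0.2503 kg·m². Taking the sense of the ball of putty's angular momentum as positive, L_{ball} = m v R = (0.236)(4.67)(0.248) = 0.2733 kg·m²/s.
L_i = +I_p ω_p + m v R = +(0.2503)(6.53) + 0.2733 = 1.908 kg·m²/s.
After sticking, I_f = I_p + m R² = 0.2503 + (0.236)(0.248)² = 0.2648 kg·m².
ω_f = L_i / I_f = 1.908 / 0.2648 = 7.204 rad/s.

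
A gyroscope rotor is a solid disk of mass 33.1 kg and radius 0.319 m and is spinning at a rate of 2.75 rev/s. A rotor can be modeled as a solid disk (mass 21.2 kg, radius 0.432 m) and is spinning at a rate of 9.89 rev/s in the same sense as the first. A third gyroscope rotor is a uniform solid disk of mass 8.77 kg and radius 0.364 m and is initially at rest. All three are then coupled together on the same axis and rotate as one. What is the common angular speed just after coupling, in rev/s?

|ω_f| ≈ 5.70 rev/s

The coupling torques are internal; angular momentum about the shared axis is conserved.
Moments of inertia: I_A = ½(33.1)(0.319)² = 1.684 kg·m²; I_B = ½(21.2)(0.432)² = 1.978 kg·m²; I_C = ½(8.77)(0.364)² = 0.5810 kg·m².
Taking A's sense as positive: L = (1.684)(2.75) + (1.978)(9.89) = 24.20 kg·m²·rev/s.
Combined I = 1.684 + 1.978 + 0.5810 = 4.243 kg·m².
ω_f = L / I = 24.20 / 4.243 = 5.702 rev/s.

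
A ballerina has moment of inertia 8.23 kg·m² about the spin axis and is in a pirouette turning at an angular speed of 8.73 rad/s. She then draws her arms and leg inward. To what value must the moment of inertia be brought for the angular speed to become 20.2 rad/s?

Angular momentum about the spin axis is conserved since the torque about it is zero.
I₂ = I₁ω₁ / ω₂ = (8.23)(8.73) / (20.2) = 3.557 kg·m².

I₂ ≈ 3.56 kg·m²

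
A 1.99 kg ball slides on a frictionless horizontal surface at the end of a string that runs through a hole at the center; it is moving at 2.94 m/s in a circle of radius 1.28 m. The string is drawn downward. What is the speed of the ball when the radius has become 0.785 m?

v₂ ≈ 4.79 m/s

The only horizontal force on the mass is along the cord (radial), so it exerts no torque about the hole and angular momentum m v r is conserved.
v₂ = v₁ r₁ / r₂ = (2.94)(1.28) / (0.785) = 4.794 m/s.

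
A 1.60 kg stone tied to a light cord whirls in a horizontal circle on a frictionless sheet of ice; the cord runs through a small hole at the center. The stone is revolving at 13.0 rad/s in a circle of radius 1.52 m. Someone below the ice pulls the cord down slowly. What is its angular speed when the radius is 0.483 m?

ω₂ ≈ 129 rad/s

No torque about the axis ⇒ m r₁² ω₁ = m r₂² ω₂.
ω₂ = ω₁ (r₁/r₂)² = (13.0)(1.52/0.483)² = 128.7 rad/s.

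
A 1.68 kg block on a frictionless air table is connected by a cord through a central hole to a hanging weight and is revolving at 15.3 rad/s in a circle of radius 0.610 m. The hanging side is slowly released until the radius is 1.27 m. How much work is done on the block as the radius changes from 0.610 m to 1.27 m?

No torque about the axis ⇒ m r₁² ω₁ = m r₂² ω₂.
ω₂ = ω₁ (r₁/r₂)² = (15.3)(0.610/1.27)² = 3.530 rad/s.
W = ΔKE = ½m(v₂² − v₁²) = -56.29 J.

W ≈ -56.3 J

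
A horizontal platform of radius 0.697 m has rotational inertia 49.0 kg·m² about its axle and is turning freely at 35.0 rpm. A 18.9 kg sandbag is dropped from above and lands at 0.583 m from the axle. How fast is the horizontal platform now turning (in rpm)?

The added mass arrives with no angular momentum about the axle, and any external torque about the axle is negligible, so the system's angular momentum is conserved.
Added inertia Σmr² = (18.9)(0.583)² = 6.424 kg·m²; I_f = 49.00 + 6.424 = 55.42 kg·m².
ω_f = I_p ω_i / I_f = (49.00)(35.0) / 55.42 = 30.94 rpm.

ω_f ≈ 30.9 rpm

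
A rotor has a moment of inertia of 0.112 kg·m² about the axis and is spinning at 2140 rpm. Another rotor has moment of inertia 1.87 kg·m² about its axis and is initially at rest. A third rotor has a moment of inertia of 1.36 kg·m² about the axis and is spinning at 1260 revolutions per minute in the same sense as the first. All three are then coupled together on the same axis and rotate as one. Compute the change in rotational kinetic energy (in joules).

ΔKE ≈ -8390 J

The coupling torques are internal; angular momentum about the shared axis is conserved.
Taking A's sense as positive: L = (0.1120)(2140) + (1.360)(1260) = 1953 kg·m²·rpm.
Combined I = 0.1120 + 1.870 + 1.360 = 3.342 kg·m².
ω_f = L / I = 1953 / 3.342 = 584.5 rpm.
KE_i = ½ΣIω² = 14650 J; KE_f = ½(3.342)(61.20)² = 6260 J.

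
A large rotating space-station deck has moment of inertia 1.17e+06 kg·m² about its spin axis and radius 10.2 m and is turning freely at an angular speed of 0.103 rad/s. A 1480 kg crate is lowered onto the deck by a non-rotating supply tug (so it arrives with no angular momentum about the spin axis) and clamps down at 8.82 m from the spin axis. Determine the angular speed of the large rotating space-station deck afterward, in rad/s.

ω_f ≈ 0.0938 rad/s

The added mass arrives with no angular momentum about the spin axis, and any external torque about the spin axis is negligible, so the system's angular momentum is conserved.
Added inertia Σmr² = (1480)(8.82)² = 1.151e+05 kg·m²; I_f = 1.170e+06 + 1.151e+05 = 1.285e+06 kg·m².
ω_f = I_p ω_i / I_f = (1.170e+06)(0.103) / 1.285e+06 = 0.09377 rad/s.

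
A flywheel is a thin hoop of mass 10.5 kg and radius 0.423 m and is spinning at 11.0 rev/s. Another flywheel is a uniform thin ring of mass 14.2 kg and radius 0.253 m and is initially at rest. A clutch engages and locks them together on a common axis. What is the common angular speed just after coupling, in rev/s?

|ω_f| ≈ 7.41 rev/s

The coupling torques are internal; angular momentum about the shared axis is conserved.
Moments of inertia: I_A = (10.5)(0.423)² = 1.879 kg·m²; I_B = (14.2)(0.253)² = 0.9089 kg·m².
Taking A's sense as positive: L = (1.879)(11.0) = 20.67 kg·m²·rev/s.
Combined I = 1.879 + 0.9089 = 2.788 kg·m².
ω_f = L / I = 20.67 / 2.788 = 7.413 rev/s.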